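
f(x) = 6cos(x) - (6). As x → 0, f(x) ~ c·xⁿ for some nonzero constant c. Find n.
2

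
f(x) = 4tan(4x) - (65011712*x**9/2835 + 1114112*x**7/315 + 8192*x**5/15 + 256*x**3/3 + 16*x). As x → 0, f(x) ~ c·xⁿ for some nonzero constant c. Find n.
11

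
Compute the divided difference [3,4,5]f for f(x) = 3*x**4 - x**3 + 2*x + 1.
279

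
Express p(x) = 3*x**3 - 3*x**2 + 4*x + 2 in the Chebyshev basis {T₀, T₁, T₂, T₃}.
(1/2)T₀ + (25/4)T₁ + (-3/2)T₂ + (3/4)T₃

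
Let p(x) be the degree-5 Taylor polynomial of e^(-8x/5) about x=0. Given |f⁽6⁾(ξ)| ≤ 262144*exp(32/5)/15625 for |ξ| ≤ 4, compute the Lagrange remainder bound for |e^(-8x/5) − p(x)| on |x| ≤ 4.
67108864*exp(32/5)/703125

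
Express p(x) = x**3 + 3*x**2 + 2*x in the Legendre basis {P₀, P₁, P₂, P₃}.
P₀ + (13/5)P₁ + (2)P₂ + (2/5)P₃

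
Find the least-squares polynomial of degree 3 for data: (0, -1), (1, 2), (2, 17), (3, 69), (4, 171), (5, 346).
-53/63 + (250/189)x + (-146/63)x² + (86/27)x³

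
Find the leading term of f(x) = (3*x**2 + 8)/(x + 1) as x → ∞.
3*x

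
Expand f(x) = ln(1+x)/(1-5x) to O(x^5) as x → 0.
x + 9*x**2/2 + 137*x**3/6 + 1367*x**4/12 + O(x**5)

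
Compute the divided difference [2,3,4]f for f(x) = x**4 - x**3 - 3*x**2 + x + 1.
43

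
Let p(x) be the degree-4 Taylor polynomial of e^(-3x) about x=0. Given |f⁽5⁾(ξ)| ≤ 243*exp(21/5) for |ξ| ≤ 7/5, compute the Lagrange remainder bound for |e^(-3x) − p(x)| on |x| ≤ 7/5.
1361367*exp(21/5)/125000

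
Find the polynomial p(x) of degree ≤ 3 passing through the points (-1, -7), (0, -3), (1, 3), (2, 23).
2*x**3 + x**2 + 3*x - 3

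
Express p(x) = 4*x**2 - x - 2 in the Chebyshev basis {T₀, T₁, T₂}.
-T₁ + (2)T₂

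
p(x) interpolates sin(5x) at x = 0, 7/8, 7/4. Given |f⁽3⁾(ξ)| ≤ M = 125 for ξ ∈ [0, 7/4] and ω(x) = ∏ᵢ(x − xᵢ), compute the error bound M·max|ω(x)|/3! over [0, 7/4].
42875*sqrt(3)/13824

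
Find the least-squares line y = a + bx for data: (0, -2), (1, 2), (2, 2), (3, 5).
a = -7/5, b = 21/10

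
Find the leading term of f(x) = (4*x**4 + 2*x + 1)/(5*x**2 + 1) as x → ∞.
4*x**2/5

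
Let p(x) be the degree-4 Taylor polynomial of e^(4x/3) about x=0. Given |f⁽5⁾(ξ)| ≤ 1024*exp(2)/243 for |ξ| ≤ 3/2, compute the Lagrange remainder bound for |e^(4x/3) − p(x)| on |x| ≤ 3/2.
4*exp(2)/15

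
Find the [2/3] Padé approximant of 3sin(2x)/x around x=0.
(6 - 14*x**2/5)/(x**2/5 + 1)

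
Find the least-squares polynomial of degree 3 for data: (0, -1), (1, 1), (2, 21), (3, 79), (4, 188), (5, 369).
-41/42 + (-493/252)x + (37/42)x² + (103/36)x³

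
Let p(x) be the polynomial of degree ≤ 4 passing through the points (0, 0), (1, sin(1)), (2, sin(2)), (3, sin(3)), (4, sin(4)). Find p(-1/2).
-105*sin(1)/32 + 35*sin(4)/128 - 45*sin(3)/32 + 189*sin(2)/64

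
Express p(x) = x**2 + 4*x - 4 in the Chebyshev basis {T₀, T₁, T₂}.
(-7/2)T₀ + (4)T₁ + (1/2)T₂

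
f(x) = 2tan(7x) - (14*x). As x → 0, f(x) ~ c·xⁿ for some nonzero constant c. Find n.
3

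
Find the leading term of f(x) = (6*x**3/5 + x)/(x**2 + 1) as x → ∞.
6*x/5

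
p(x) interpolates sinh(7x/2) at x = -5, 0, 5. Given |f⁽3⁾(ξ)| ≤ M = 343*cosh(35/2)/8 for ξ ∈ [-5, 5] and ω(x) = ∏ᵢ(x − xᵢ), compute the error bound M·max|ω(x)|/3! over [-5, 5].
42875*sqrt(3)*cosh(35/2)/216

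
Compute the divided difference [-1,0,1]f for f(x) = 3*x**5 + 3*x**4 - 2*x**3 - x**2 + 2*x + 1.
2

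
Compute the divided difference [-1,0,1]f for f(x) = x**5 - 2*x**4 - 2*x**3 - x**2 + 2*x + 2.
-3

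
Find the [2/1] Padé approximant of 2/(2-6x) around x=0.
1/(1 - 3*x)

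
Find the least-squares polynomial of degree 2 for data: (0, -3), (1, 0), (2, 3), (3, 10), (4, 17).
-101/35 + (11/7)x + (6/7)x²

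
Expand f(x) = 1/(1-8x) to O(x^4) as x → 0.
1 + 8*x + 64*x**2 + 512*x**3 + O(x**4)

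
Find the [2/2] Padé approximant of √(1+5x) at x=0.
(125*x**2/16 + 25*x/4 + 1)/(25*x**2/16 + 15*x/4 + 1)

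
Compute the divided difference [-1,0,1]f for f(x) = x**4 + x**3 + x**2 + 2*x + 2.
2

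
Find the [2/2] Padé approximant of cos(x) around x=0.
(1 - 5*x**2/12)/(x**2/12 + 1)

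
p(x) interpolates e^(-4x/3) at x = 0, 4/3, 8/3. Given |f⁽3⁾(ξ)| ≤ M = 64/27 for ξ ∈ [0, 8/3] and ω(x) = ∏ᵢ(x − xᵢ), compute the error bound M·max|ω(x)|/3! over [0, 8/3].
4096*sqrt(3)/19683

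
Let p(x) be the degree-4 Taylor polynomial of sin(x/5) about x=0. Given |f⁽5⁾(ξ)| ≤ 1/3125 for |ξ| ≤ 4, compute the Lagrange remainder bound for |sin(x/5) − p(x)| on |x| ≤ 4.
128/46875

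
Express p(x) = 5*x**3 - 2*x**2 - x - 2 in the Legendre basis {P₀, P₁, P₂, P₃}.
(-8/3)P₀ + (2)P₁ + (-4/3)P₂ + (2)P₃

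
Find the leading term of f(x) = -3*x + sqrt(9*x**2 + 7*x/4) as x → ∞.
7/24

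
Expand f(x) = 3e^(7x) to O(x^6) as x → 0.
3 + 21*x + 147*x**2/2 + 343*x**3/2 + 2401*x**4/8 + 16807*x**5/40 + O(x**6)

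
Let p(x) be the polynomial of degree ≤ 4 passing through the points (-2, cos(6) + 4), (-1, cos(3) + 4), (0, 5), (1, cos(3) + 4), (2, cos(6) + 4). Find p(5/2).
175*cos(6)/64 - 75*cos(3)/16 + 445/64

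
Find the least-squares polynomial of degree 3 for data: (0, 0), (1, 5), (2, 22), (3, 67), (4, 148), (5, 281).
4/63 + (397/189)x + (4/9)x² + (56/27)x³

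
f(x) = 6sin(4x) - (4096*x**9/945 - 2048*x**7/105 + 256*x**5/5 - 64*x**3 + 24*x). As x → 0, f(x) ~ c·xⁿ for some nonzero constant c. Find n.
11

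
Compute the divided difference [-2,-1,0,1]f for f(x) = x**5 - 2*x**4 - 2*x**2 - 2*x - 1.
9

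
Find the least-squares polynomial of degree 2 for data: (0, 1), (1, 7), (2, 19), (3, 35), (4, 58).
36/35 + (117/35)x + (19/7)x²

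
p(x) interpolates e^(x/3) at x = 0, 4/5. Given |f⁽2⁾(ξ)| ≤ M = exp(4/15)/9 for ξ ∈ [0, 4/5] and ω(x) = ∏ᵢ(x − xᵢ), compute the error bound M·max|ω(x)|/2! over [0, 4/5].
2*exp(4/15)/225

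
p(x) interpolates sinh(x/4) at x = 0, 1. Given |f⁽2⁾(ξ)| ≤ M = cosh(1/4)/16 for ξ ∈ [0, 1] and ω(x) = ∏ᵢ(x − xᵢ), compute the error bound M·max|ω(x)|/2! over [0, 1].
cosh(1/4)/128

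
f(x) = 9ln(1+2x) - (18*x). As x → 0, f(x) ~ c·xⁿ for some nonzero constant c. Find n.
2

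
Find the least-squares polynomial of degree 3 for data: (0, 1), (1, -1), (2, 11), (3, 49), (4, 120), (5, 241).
37/42 + (-1195/252)x + (26/21)x² + (67/36)x³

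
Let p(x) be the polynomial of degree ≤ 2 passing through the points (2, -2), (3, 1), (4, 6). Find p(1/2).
-11/4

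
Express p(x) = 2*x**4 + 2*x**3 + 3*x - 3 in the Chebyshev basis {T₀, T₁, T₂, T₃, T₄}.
(-9/4)T₀ + (9/2)T₁ + T₂ + (1/2)T₃ + (1/4)T₄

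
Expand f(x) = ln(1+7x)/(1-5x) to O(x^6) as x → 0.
7*x + 21*x**2/2 + 1001*x**3/6 + 2807*x**4/12 + 271859*x**5/60 + O(x**6)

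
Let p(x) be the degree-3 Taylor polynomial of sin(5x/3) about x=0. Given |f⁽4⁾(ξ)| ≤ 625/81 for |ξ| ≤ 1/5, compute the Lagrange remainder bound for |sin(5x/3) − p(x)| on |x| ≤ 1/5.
1/1944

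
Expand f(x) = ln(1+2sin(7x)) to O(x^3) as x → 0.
14*x - 98*x**2 + O(x**3)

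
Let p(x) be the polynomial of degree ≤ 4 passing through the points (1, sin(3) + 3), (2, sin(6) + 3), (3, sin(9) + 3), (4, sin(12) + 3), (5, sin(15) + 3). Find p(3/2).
35*sin(6)/32 - 35*sin(9)/64 + 7*sin(12)/32 - 5*sin(15)/128 + 35*sin(3)/128 + 3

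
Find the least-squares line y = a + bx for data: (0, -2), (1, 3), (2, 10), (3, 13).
a = -9/5, b = 26/5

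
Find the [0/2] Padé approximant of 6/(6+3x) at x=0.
1/(x/2 + 1)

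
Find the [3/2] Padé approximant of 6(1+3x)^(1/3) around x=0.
(14*x**3/5 + 126*x**2/5 + 126*x/5 + 6)/(2*x**2 + 16*x/5 + 1)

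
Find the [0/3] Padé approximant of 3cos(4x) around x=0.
3/(8*x**2 + 1)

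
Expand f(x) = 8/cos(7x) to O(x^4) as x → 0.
8 + 196*x**2 + O(x**4)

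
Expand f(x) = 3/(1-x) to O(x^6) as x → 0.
3 + 3*x + 3*x**2 + 3*x**3 + 3*x**4 + 3*x**5 + O(x**6)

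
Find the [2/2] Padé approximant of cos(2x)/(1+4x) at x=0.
(-43*x**2/21 + 2*x/21 + 1)/(x**2/3 + 86*x/21 + 1)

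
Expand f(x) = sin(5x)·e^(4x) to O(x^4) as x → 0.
5*x + 20*x**2 + 115*x**3/6 + O(x**4)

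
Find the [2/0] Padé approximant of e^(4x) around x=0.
8*x**2 + 4*x + 1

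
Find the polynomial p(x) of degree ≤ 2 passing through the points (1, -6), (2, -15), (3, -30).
-3*x**2 - 3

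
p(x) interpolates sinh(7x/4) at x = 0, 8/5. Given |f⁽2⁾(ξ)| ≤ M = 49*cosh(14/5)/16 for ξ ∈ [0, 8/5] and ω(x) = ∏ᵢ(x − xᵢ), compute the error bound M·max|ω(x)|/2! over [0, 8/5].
49*cosh(14/5)/50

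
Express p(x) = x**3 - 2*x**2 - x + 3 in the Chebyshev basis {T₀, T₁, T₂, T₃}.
(2)T₀ + (-1/4)T₁ - T₂ + (1/4)T₃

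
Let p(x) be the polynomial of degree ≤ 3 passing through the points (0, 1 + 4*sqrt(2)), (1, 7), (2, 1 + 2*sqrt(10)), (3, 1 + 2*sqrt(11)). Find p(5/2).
-7/8 + sqrt(2)/4 + 5*sqrt(11)/8 + 15*sqrt(10)/8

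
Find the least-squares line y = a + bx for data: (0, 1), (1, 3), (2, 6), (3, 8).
a = 9/10, b = 12/5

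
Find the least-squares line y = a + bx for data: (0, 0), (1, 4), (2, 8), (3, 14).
a = -2/5, b = 23/5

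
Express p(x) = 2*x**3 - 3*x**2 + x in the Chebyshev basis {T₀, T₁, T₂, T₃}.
(-3/2)T₀ + (5/2)T₁ + (-3/2)T₂ + (1/2)T₃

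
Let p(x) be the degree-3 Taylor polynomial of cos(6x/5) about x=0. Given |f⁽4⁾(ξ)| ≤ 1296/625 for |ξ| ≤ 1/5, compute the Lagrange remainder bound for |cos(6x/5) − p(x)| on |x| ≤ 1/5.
54/390625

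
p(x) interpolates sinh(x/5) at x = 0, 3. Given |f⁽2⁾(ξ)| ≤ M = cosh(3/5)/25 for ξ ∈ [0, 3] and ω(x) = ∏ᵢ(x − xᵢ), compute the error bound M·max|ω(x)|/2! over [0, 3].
9*cosh(3/5)/200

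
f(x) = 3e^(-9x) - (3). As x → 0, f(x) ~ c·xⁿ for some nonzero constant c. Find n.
1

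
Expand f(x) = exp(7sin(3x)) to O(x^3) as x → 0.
1 + 21*x + 441*x**2/2 + O(x**3)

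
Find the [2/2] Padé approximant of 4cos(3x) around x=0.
(4 - 15*x**2)/(3*x**2/4 + 1)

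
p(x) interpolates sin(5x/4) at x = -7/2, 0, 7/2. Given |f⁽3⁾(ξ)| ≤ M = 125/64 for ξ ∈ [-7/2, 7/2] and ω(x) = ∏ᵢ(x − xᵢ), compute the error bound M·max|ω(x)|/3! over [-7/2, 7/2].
42875*sqrt(3)/13824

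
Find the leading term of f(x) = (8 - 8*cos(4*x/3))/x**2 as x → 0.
64/9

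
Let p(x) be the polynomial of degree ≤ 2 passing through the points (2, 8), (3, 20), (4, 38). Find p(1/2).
5/4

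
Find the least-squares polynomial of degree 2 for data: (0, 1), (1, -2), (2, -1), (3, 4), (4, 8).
4/7 + (-22/7)x + (9/7)x²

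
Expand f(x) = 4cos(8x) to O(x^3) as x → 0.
4 - 128*x**2 + O(x**3)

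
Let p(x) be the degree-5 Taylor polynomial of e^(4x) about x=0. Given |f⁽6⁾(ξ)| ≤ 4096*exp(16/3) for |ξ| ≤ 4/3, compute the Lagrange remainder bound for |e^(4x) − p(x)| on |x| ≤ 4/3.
1048576*exp(16/3)/32805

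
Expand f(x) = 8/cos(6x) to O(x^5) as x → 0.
8 + 144*x**2 + 2160*x**4 + O(x**5)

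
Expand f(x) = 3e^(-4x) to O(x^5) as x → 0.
3 - 12*x + 24*x**2 - 32*x**3 + 32*x**4 + O(x**5)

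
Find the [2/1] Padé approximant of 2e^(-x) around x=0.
(x**2/3 - 4*x/3 + 2)/(x/3 + 1)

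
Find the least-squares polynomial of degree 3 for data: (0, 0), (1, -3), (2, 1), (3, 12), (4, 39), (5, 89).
-37/126 + (-1265/756)x + (-19/18)x² + (107/108)x³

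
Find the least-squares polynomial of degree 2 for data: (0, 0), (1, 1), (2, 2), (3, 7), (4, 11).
1/35 + (-2/35)x + (5/7)x²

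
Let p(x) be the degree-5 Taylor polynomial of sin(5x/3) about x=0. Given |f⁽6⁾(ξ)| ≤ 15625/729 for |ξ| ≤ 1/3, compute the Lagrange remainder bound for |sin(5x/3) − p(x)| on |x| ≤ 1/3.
3125/76527504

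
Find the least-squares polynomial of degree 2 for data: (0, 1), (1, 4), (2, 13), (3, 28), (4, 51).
41/35 + (-26/35)x + (23/7)x²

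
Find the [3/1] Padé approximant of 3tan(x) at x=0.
x*(x**2 + 3)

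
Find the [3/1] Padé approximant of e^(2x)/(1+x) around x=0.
(1 - 2*x**3/3)/(1 - x)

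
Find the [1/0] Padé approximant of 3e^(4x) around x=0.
12*x + 3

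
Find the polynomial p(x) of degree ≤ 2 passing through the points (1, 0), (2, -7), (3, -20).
-3*x**2 + 2*x + 1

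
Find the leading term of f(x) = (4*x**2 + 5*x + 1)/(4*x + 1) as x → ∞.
x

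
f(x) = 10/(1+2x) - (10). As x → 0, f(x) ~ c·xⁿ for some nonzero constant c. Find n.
1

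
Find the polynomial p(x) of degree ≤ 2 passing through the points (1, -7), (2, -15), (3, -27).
-2*x**2 - 2*x - 3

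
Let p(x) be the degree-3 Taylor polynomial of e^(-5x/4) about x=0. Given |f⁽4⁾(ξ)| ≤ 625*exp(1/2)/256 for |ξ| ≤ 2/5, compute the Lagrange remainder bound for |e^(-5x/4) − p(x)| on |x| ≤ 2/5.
exp(1/2)/384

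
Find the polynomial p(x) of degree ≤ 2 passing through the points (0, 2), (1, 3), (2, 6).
x**2 + 2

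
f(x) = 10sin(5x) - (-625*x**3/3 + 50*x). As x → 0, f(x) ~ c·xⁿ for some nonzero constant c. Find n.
5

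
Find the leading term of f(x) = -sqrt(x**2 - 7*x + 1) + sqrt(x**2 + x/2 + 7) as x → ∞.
15/4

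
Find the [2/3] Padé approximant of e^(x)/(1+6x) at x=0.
(673*x**2/7940 + 998*x/1985 + 1)/(11717*x**3/23820 - 23037*x**2/7940 + 10923*x/1985 + 1)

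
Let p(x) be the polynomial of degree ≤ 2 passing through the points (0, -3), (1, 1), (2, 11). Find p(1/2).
-7/4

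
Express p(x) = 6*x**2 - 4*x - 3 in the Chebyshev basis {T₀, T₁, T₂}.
(-4)T₁ + (3)T₂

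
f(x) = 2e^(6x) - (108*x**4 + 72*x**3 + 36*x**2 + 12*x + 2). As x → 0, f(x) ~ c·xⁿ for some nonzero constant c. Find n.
5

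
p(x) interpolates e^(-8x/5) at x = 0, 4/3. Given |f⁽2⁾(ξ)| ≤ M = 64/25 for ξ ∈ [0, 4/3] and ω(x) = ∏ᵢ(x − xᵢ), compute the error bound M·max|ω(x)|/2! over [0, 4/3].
128/225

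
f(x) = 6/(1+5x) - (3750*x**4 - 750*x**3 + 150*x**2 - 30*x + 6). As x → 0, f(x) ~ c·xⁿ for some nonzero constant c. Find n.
5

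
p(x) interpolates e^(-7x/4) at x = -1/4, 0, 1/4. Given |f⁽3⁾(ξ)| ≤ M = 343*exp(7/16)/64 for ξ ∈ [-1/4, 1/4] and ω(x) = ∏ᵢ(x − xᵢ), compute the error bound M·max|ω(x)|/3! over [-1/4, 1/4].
343*sqrt(3)*exp(7/16)/110592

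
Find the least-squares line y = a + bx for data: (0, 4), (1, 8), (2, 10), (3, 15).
a = 4, b = 7/2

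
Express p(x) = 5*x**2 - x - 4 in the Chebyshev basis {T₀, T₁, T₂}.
(-3/2)T₀ - T₁ + (5/2)T₂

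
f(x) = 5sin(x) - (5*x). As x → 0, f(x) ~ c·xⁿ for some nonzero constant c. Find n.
3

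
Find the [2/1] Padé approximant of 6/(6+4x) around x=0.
1/(2*x/3 + 1)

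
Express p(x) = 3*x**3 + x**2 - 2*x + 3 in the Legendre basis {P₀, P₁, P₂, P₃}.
(10/3)P₀ + (-1/5)P₁ + (2/3)P₂ + (6/5)P₃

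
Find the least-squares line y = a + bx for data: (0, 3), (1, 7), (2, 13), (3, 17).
a = 14/5, b = 24/5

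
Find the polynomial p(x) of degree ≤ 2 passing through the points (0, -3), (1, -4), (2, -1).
2*x**2 - 3*x - 3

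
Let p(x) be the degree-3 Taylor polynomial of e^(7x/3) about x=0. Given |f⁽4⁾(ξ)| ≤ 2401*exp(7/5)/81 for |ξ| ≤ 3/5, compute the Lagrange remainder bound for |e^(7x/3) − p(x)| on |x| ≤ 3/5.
2401*exp(7/5)/15000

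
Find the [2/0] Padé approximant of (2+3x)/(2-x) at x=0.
x**2 + 2*x + 1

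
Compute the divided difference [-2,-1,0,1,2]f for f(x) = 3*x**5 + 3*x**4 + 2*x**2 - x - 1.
3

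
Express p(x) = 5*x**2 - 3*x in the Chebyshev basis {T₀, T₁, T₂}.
(5/2)T₀ + (-3)T₁ + (5/2)T₂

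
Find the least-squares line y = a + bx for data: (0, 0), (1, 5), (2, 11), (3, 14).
a = 3/10, b = 24/5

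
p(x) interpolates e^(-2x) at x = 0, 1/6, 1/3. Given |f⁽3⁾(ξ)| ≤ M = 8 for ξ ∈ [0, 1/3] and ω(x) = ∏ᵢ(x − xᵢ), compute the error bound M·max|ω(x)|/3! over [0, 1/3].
sqrt(3)/729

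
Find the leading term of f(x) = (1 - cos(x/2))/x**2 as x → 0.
1/8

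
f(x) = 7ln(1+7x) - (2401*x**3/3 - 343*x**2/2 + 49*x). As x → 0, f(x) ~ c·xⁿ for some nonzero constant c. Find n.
4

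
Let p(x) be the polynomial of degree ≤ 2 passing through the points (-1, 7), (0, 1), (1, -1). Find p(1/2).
-1/2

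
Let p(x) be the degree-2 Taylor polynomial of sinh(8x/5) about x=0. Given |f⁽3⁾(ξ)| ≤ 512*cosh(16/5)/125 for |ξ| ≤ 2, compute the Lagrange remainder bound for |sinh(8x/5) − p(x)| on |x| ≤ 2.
2048*cosh(16/5)/375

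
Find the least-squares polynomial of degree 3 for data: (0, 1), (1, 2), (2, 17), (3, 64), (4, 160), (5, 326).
115/126 + (77/108)x + (-311/126)x² + (331/108)x³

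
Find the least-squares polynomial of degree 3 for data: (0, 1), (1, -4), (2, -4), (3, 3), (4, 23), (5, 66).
5/7 + (-43/14)x + (-25/14)x² + x³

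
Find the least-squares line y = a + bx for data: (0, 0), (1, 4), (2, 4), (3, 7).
a = 3/5, b = 21/10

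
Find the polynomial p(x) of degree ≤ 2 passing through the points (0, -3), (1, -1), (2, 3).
x**2 + x - 3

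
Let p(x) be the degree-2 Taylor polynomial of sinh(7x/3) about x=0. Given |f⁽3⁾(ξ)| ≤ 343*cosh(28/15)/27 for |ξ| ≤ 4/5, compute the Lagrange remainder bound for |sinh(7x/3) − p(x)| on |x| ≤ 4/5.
10976*cosh(28/15)/10125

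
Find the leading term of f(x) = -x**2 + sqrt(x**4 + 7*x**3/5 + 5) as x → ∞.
7*x/10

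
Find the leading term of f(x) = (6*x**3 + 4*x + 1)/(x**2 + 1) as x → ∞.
6*x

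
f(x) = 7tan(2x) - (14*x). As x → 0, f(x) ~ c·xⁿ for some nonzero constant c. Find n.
3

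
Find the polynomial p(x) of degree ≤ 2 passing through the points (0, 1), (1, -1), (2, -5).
-x**2 - x + 1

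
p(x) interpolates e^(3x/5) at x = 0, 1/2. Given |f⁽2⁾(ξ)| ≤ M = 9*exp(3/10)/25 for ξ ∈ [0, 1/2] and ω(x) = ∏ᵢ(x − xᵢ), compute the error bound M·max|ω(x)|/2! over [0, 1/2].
9*exp(3/10)/800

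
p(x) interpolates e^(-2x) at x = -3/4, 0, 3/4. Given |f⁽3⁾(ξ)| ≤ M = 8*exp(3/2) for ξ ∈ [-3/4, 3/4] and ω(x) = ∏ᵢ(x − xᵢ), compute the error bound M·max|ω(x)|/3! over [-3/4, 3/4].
sqrt(3)*exp(3/2)/8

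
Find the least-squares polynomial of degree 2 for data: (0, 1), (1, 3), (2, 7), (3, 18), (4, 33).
46/35 + (-107/70)x + (33/14)x²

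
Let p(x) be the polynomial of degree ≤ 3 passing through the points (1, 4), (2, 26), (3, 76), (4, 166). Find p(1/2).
-1/4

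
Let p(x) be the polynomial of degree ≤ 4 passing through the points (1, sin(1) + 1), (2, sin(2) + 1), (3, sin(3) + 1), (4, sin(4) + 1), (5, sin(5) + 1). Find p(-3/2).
-2145*sin(2)/32 + 1155*sin(5)/128 + 1 + 5005*sin(3)/64 + 3003*sin(1)/128 - 1365*sin(4)/32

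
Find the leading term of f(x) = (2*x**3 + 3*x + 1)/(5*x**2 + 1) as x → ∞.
2*x/5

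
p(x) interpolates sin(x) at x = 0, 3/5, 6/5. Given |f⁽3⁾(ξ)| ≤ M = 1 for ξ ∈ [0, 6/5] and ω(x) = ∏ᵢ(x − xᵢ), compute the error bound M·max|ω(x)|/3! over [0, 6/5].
sqrt(3)/125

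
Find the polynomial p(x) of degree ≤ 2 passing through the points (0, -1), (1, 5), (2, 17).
3*x**2 + 3*x - 1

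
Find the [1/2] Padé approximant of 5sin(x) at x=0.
5*x/(x**2/6 + 1)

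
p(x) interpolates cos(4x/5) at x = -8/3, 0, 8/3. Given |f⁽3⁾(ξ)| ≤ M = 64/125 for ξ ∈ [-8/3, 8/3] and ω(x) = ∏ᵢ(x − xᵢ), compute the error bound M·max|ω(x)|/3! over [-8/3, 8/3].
32768*sqrt(3)/91125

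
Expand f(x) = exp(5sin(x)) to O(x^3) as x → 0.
1 + 5*x + 25*x**2/2 + O(x**3)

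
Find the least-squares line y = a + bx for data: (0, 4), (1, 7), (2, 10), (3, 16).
a = 17/5, b = 39/10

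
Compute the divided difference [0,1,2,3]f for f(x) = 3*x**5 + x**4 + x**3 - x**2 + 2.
82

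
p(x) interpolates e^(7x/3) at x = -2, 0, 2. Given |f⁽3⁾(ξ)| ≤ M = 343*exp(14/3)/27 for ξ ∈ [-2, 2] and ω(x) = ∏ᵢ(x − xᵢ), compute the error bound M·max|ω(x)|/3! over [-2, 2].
2744*sqrt(3)*exp(14/3)/729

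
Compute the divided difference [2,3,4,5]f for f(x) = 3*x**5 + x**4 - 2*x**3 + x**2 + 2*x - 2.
387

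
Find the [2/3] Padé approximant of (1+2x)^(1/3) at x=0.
(14*x**2/9 + 8*x/3 + 1)/(-4*x**3/81 + 2*x**2/3 + 2*x + 1)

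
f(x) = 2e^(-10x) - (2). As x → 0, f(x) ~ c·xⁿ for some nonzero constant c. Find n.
1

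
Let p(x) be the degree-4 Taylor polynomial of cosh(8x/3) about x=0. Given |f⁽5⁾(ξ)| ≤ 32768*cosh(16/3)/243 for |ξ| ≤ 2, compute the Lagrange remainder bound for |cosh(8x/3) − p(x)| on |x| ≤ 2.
131072*cosh(16/3)/3645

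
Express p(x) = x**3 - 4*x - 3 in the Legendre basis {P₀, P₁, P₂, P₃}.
(-3)P₀ + (-17/5)P₁ + (2/5)P₃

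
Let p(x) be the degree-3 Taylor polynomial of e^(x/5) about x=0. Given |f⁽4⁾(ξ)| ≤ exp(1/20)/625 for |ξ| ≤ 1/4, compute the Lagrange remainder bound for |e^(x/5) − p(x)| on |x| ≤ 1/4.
exp(1/20)/3840000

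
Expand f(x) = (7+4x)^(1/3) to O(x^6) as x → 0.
7**(1/3) + 4*7**(1/3)*x/21 - 16*7**(1/3)*x**2/441 + 320*7**(1/3)*x**3/27783 - 2560*7**(1/3)*x**4/583443 + 22528*7**(1/3)*x**5/12252303 + O(x**6)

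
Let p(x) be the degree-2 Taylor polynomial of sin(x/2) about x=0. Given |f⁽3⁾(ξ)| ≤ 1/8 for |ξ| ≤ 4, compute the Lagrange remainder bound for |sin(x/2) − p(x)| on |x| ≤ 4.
4/3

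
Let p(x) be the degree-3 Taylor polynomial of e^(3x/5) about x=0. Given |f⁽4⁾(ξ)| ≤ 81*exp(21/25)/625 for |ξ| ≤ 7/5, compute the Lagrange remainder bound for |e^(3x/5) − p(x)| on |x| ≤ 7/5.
64827*exp(21/25)/3125000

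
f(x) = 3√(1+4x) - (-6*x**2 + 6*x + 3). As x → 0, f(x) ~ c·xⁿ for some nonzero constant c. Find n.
3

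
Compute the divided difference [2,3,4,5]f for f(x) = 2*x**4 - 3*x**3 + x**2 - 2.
25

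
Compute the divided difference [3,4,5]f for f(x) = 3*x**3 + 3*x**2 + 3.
39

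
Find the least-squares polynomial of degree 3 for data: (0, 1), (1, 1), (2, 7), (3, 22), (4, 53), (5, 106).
55/63 + (41/378)x + (-125/252)x² + (101/108)x³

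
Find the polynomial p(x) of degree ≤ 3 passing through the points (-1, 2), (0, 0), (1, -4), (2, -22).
-2*x**3 - x**2 - x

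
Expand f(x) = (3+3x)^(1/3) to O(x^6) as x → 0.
3**(1/3) + 3**(1/3)*x/3 - 3**(1/3)*x**2/9 + 5*3**(1/3)*x**3/81 - 10*3**(1/3)*x**4/243 + 22*3**(1/3)*x**5/729 + O(x**6)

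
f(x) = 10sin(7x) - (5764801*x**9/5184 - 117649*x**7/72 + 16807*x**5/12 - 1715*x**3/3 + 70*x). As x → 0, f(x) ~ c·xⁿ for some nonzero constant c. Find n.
11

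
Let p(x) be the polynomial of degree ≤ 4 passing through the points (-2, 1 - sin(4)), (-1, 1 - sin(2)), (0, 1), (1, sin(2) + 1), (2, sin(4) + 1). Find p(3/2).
5*sin(4)/16 + 7*sin(2)/8 + 1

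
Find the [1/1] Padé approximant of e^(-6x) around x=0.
(1 - 3*x)/(3*x + 1)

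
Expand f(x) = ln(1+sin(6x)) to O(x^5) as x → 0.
6*x - 18*x**2 + 36*x**3 - 108*x**4 + O(x**5)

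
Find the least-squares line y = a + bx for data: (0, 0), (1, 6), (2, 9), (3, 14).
a = 1/2, b = 9/2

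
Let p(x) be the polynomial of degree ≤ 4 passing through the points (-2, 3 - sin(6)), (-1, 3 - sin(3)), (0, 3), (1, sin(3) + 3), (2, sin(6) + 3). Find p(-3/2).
-7*sin(3)/8 - 5*sin(6)/16 + 3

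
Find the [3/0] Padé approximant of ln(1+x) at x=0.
x*(x**2/3 - x/2 + 1)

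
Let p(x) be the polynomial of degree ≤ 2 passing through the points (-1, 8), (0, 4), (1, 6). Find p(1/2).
17/4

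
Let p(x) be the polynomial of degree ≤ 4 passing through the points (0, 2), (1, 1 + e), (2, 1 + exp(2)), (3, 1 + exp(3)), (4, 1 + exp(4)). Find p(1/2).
-35*exp(2)/64 - 5*exp(4)/128 + 163/128 + 35*e/32 + 7*exp(3)/32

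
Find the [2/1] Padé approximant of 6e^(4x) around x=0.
(16*x**2 + 16*x + 6)/(1 - 4*x/3)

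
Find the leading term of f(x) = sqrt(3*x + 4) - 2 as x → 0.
3*x/4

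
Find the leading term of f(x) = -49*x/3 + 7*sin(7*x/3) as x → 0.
-2401*x**3/162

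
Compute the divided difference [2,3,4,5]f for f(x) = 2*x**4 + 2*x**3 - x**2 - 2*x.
30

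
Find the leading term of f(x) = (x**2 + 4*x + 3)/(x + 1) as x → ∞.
x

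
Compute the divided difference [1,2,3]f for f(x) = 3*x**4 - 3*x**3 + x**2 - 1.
58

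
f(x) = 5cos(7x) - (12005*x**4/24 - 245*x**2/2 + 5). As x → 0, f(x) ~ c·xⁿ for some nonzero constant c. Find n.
6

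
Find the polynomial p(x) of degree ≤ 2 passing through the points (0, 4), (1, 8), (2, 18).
3*x**2 + x + 4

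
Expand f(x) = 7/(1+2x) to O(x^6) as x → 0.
7 - 14*x + 28*x**2 - 56*x**3 + 112*x**4 - 224*x**5 + O(x**6)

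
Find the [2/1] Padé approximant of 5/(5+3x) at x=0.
1/(3*x/5 + 1)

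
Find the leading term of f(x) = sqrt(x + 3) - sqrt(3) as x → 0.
sqrt(3)*x/6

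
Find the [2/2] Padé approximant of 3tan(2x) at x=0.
6*x/(1 - 4*x**2/3)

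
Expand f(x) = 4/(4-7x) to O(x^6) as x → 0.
1 + 7*x/4 + 49*x**2/16 + 343*x**3/64 + 2401*x**4/256 + 16807*x**5/1024 + O(x**6)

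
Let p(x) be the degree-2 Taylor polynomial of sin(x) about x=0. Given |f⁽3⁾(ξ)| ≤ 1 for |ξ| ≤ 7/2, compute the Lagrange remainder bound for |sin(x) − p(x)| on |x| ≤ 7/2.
343/48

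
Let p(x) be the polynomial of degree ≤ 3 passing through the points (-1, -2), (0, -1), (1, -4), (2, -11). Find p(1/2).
-2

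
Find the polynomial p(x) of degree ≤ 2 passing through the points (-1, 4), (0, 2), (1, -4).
-2*x**2 - 4*x + 2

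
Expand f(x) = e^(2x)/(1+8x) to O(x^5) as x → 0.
1 - 6*x + 50*x**2 - 1196*x**3/3 + 3190*x**4 + O(x**5)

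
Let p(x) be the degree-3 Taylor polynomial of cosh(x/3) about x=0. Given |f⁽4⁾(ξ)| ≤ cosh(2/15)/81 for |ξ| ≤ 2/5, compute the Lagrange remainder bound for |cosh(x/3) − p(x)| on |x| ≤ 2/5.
2*cosh(2/15)/151875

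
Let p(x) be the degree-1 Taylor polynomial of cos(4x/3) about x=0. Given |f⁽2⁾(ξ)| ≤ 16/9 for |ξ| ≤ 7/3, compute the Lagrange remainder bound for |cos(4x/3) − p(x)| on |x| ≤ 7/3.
392/81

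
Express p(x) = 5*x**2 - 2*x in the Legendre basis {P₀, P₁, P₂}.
(5/3)P₀ + (-2)P₁ + (10/3)P₂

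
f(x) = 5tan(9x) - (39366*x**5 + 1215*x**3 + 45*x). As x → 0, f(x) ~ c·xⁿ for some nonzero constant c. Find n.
7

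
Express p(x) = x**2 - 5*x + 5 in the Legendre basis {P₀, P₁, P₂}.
(16/3)P₀ + (-5)P₁ + (2/3)P₂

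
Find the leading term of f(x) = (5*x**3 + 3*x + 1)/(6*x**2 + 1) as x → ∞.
5*x/6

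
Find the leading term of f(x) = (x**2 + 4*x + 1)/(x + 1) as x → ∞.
x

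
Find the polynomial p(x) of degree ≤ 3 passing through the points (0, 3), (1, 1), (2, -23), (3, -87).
-3*x**3 - 2*x**2 + 3*x + 3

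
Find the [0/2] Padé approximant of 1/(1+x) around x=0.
1/(x + 1)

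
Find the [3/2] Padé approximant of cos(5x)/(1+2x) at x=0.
(1925*x**3/102 - 1925*x**2/204 - 2*x + 1)/(1 - 191*x**2/204)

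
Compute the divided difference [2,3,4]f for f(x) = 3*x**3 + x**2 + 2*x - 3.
28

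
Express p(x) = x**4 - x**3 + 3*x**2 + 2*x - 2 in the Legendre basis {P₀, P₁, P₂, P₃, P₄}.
(-4/5)P₀ + (7/5)P₁ + (18/7)P₂ + (-2/5)P₃ + (8/35)P₄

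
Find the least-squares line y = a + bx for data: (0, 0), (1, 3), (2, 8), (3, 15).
a = -1, b = 5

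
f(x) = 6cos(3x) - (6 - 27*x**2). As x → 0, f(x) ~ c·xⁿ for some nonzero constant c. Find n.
4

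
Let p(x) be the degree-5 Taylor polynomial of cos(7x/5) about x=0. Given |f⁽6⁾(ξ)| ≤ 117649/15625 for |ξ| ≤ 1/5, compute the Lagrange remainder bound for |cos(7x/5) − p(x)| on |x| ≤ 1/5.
117649/175781250000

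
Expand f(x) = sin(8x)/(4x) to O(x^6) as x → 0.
2 - 64*x**2/3 + 1024*x**4/15 + O(x**6)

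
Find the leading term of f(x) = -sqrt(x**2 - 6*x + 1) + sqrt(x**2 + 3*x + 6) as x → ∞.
9/2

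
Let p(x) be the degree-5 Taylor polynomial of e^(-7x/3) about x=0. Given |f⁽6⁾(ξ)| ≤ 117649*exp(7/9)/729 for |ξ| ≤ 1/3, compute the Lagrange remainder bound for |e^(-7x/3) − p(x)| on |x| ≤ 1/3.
117649*exp(7/9)/382637520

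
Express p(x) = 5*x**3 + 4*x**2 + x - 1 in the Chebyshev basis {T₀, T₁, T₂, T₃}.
T₀ + (19/4)T₁ + (2)T₂ + (5/4)T₃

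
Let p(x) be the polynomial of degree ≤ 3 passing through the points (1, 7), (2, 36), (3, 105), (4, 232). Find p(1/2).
15/8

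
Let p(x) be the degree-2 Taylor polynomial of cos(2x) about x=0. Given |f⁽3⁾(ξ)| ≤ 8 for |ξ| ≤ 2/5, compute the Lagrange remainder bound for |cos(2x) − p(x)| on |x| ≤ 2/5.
32/375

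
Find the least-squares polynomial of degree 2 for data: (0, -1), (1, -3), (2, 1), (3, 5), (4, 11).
-53/35 + (-48/35)x + (8/7)x²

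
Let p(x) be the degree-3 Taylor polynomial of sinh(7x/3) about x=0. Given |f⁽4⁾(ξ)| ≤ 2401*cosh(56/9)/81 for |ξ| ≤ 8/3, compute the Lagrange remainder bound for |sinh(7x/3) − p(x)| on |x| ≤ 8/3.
1229312*cosh(56/9)/19683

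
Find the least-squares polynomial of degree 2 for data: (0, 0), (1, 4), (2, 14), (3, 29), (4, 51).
2/35 + (69/70)x + (41/14)x²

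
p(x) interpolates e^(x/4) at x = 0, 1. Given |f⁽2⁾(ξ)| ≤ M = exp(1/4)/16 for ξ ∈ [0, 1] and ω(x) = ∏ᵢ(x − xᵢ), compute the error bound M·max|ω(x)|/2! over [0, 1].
exp(1/4)/128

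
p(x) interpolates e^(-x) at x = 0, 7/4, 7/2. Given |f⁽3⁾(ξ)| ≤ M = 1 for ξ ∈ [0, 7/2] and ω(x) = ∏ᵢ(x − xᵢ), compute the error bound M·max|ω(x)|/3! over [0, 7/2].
343*sqrt(3)/1728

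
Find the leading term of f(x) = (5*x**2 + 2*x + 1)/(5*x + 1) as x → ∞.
x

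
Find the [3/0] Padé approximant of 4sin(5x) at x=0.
-250*x**3/3 + 20*x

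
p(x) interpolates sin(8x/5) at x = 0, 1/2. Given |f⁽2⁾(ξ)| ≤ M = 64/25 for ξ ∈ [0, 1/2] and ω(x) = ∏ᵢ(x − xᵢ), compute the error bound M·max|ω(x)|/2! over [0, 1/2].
2/25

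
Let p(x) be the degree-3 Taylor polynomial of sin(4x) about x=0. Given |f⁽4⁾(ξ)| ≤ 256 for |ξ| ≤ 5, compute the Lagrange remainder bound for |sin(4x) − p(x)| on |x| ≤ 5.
20000/3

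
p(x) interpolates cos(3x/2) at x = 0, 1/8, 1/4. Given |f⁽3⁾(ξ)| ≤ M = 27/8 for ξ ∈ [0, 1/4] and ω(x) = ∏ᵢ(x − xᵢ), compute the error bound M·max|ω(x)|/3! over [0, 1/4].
sqrt(3)/4096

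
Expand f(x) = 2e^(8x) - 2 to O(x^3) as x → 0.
16*x + 64*x**2 + O(x**3)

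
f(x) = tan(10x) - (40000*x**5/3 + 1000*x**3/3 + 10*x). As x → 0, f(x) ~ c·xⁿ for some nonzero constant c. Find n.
7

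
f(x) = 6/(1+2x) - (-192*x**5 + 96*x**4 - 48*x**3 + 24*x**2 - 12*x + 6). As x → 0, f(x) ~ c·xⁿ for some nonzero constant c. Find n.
6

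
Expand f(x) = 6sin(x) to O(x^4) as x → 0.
6*x - x**3 + O(x**4)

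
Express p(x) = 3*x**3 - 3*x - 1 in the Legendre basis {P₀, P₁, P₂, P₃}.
-P₀ + (-6/5)P₁ + (6/5)P₃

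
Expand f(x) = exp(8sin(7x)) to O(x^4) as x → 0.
1 + 56*x + 1568*x**2 + 28812*x**3 + O(x**4)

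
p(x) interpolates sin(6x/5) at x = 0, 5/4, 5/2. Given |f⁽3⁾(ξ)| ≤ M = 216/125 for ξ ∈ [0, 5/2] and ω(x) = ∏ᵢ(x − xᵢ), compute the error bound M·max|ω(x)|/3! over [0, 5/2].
sqrt(3)/8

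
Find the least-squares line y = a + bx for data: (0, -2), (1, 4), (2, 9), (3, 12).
a = -13/10, b = 47/10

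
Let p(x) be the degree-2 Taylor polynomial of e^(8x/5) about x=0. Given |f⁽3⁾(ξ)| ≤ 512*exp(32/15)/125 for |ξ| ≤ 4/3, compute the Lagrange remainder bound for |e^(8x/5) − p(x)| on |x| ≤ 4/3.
16384*exp(32/15)/10125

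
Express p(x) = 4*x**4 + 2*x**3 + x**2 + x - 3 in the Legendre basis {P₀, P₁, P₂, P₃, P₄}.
(-28/15)P₀ + (11/5)P₁ + (62/21)P₂ + (4/5)P₃ + (32/35)P₄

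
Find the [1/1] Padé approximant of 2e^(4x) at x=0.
(4*x + 2)/(1 - 2*x)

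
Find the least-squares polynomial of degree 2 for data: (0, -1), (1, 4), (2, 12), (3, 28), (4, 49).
-24/35 + (34/35)x + (20/7)x²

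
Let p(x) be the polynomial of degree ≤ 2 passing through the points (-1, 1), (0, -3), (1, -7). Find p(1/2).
-5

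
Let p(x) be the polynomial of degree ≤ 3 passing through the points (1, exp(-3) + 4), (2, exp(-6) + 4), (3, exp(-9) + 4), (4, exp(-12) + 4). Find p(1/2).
(-35*exp(6) - 5 + 21*exp(3) + 35*exp(9) + 64*exp(12))*exp(-12)/16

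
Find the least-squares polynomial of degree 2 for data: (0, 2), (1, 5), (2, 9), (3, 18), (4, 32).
86/35 + (-29/70)x + (27/14)x²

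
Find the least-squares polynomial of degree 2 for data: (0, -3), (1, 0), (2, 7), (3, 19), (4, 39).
-92/35 + (-59/70)x + (39/14)x²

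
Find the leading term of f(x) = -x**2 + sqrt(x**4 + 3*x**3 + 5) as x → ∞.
3*x/2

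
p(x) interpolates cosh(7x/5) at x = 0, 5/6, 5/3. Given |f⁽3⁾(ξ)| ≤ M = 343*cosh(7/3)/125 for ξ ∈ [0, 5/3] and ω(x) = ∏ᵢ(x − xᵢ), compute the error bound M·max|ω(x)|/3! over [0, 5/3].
343*sqrt(3)*cosh(7/3)/5832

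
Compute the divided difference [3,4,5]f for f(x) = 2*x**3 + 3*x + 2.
24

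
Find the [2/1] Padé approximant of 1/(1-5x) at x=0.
1/(1 - 5*x)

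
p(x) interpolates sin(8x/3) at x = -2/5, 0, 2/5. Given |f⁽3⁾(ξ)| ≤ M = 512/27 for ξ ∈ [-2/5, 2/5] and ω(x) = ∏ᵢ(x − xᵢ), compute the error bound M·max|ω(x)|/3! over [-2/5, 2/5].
4096*sqrt(3)/91125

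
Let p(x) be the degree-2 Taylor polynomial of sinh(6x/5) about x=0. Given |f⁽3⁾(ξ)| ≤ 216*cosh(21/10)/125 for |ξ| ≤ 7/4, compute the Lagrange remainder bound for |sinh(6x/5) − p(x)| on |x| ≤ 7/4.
3087*cosh(21/10)/2000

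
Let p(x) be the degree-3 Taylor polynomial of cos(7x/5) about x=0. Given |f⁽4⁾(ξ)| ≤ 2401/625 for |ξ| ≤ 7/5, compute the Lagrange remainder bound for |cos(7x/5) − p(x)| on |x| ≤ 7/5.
5764801/9375000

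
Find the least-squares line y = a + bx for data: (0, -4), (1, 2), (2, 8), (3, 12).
a = -18/5, b = 27/5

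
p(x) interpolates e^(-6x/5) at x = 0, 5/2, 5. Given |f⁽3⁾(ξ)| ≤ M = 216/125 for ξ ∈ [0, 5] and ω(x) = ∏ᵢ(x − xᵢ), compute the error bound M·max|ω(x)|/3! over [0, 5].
sqrt(3)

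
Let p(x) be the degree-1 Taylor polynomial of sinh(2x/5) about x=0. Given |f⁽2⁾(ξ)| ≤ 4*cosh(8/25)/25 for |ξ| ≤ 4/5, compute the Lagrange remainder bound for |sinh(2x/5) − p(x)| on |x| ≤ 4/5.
32*cosh(8/25)/625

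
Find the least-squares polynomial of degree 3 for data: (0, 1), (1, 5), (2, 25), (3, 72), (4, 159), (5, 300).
8/9 + (230/189)x + (281/252)x² + (229/108)x³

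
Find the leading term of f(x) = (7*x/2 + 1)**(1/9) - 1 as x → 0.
7*x/18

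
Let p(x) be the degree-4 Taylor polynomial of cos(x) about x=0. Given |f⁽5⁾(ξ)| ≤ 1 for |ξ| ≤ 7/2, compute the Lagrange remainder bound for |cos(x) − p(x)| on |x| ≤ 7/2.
16807/3840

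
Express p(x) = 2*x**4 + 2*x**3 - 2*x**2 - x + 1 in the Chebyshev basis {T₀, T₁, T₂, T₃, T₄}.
(3/4)T₀ + (1/2)T₁ + (1/2)T₃ + (1/4)T₄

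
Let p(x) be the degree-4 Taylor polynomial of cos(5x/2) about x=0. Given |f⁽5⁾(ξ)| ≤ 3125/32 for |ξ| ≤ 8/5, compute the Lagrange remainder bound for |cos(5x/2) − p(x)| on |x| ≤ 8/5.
128/15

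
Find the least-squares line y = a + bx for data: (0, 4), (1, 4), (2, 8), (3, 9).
a = 17/5, b = 19/10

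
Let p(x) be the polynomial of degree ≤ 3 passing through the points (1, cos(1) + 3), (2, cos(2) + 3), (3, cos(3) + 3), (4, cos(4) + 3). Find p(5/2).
9*cos(3)/16 + 9*cos(2)/16 - cos(1)/16 - cos(4)/16 + 3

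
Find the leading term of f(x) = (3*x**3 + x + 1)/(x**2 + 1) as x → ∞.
3*x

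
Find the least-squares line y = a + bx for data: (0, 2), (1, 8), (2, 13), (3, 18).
a = 23/10, b = 53/10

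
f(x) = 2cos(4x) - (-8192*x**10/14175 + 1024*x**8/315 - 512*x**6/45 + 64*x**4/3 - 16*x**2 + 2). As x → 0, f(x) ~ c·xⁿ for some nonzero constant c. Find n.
12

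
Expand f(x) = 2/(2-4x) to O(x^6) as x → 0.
1 + 2*x + 4*x**2 + 8*x**3 + 16*x**4 + 32*x**5 + O(x**6)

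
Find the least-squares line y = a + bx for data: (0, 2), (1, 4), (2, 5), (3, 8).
a = 19/10, b = 19/10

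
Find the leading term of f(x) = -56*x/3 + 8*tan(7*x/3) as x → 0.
2744*x**3/81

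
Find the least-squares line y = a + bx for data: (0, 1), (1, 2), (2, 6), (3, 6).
a = 9/10, b = 19/10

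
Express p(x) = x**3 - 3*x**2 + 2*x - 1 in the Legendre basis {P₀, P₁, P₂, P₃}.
(-2)P₀ + (13/5)P₁ + (-2)P₂ + (2/5)P₃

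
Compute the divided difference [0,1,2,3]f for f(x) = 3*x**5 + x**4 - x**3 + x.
80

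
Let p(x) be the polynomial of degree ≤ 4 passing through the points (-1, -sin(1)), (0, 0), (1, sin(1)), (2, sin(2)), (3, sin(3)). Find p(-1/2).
-105*sin(1)/128 - 5*sin(3)/128 + 7*sin(2)/32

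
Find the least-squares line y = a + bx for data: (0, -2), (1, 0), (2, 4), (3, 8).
a = -13/5, b = 17/5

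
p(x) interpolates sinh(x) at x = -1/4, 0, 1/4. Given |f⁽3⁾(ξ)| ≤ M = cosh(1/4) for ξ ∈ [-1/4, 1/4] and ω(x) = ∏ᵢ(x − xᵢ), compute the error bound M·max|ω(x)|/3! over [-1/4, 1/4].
sqrt(3)*cosh(1/4)/1728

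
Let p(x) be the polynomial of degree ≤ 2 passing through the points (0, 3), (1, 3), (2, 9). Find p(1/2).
9/4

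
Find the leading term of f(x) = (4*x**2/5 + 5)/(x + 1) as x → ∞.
4*x/5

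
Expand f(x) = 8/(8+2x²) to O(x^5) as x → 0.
1 - x**2/4 + x**4/16 + O(x**5)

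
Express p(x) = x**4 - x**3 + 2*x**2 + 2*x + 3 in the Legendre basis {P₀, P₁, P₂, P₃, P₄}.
(58/15)P₀ + (7/5)P₁ + (40/21)P₂ + (-2/5)P₃ + (8/35)P₄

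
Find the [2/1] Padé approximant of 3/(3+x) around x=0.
1/(x/3 + 1)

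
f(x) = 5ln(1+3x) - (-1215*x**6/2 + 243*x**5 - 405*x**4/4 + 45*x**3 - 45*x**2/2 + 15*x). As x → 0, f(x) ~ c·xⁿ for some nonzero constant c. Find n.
7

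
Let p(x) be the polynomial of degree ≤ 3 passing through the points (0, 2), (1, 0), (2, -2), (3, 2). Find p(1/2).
11/8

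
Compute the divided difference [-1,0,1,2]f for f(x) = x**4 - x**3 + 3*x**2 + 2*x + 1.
1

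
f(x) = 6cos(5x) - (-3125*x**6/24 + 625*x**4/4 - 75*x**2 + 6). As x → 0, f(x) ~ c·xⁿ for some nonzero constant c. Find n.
8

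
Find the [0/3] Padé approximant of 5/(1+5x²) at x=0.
5/(5*x**2 + 1)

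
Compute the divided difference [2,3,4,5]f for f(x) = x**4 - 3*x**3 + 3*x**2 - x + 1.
11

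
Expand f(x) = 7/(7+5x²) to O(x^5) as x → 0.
1 - 5*x**2/7 + 25*x**4/49 + O(x**5)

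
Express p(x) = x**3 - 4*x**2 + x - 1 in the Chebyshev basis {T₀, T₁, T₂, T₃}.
(-3)T₀ + (7/4)T₁ + (-2)T₂ + (1/4)T₃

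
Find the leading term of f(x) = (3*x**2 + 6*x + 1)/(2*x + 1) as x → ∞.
3*x/2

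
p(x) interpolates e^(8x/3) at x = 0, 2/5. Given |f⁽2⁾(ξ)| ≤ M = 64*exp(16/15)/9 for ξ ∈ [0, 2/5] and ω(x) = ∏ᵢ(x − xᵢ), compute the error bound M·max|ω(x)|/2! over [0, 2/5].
32*exp(16/15)/225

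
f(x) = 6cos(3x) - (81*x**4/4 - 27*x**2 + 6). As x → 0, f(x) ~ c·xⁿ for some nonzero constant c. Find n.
6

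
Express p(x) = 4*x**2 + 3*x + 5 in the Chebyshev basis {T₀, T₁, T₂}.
(7)T₀ + (3)T₁ + (2)T₂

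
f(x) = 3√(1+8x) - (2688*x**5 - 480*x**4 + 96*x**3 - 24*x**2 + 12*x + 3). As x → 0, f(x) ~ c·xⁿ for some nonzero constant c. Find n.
6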